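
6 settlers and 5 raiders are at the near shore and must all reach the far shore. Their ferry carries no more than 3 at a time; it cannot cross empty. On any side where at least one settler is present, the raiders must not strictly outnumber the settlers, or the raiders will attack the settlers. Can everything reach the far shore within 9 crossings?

Yes

Yes — this plan uses 9 crossings (≤ 9):
1. 3 raiders → the far shore.  (the near shore: 6S 2R; the far shore: 0S 3R)
2. 1 raider ← the near shore.  (the near shore: 6S 3R; the far shore: 0S 2R)
3. 3 settlers → the far shore.  (the near shore: 3S 3R; the far shore: 3S 2R)
4. 1 settler ← the near shore.  (the near shore: 4S 3R; the far shore: 2S 2R)
5. 2 settlers and 1 raider → the far shore.  (the near shore: 2S 2R; the far shore: 4S 3R)
6. 1 settler ← the near shore.  (the near shore: 3S 2R; the far shore: 3S 3R)
7. 2 settlers and 1 raider → the far shore.  (the near shore: 1S 1R; the far shore: 5S 4R)
8. 1 settler ← the near shore.  (the near shore: 2S 1R; the far shore: 4S 4R)
9. 2 settlers and 1 raider → the far shore.  (the near shore: 0S 0R; the far shore: 6S 5R)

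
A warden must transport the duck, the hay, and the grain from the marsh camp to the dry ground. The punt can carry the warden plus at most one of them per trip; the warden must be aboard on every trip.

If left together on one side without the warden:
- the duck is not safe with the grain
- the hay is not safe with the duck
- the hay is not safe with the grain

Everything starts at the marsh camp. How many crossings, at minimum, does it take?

Whatever the first load, the items left behind include a forbidden pair without the warden. No opening move is safe, so no plan exists.

impossible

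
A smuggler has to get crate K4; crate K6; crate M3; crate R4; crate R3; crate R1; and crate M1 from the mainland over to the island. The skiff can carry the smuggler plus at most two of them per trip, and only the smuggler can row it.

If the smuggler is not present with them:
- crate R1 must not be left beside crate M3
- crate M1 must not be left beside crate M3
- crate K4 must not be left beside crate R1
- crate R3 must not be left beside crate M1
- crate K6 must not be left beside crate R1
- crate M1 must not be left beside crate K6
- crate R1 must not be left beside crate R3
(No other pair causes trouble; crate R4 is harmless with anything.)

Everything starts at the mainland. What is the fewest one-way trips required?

9

Counting alone: the smuggler can take at most 2 across per trip to the island, so moving all 7 needs at least 4 loaded trips out, with a return between consecutive ones — at least 7 crossings.
The safety rule pushes this higher. Following every safe sequence of crossings, the most of the 7 that can be at the island as the skiff arrives there on crossing 7 is 6 — never all 7.
So no plan with fewer than 9 crossings exists, and this one achieves 9:
1. Smuggler goes to the island with crate M1 and crate R1.
2. Smuggler goes back to the mainland alone.
3. Smuggler goes to the island with crate R4.
4. Smuggler goes back to the mainland alone.
5. Smuggler goes to the island with crate K4 and crate K6.
6. Smuggler goes back to the mainland with crate M1 and crate R1.
7. Smuggler goes to the island with crate M3 and crate R3.
8. Smuggler goes back to the mainland alone.
9. Smuggler goes to the island with crate M1 and crate R1.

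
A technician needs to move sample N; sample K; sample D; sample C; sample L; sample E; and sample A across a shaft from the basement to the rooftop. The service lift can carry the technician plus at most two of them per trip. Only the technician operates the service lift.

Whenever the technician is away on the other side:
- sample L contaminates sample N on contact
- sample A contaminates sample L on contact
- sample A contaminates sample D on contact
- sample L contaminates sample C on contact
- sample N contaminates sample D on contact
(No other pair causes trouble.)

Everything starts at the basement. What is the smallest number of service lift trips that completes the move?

9

Counting alone: the technician can take at most 2 across per trip to the rooftop, so moving all 7 needs at least 4 loaded trips out, with a return between consecutive ones — at least 7 crossings.
The safety rule pushes this higher. Following every safe sequence of crossings, the most of the 7 that can be at the rooftop as the service lift arrives there on crossing 7 is 6 — never all 7.
So no plan with fewer than 9 crossings exists, and this one achieves 9:
1. Technician goes to the rooftop with sample D and sample L.
2. Technician goes back to the basement alone.
3. Technician goes to the rooftop with sample N.
4. Technician goes back to the basement with sample D and sample L.
5. Technician goes to the rooftop with sample A and sample C.
6. Technician goes back to the basement alone.
7. Technician goes to the rooftop with sample E and sample K.
8. Technician goes back to the basement alone.
9. Technician goes to the rooftop with sample D and sample L.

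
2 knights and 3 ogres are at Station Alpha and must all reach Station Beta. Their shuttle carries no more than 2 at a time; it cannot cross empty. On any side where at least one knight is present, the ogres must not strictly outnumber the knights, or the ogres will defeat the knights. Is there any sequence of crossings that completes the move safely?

No

The ogres already outnumber the knights at Station Alpha before anyone moves, so the starting position itself is disallowed.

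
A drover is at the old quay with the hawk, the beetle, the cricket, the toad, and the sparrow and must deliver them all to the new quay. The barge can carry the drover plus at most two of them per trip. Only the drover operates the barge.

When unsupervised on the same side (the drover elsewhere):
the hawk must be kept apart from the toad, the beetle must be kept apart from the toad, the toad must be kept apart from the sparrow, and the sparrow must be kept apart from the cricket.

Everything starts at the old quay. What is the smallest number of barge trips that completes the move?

5

Counting alone: the drover can take at most 2 across per trip to the new quay, so moving all 5 needs at least 3 loaded trips out, with a return between consecutive ones — at least 5 crossings.
The plan below uses exactly 5 crossings, so it is optimal:
1. Drover goes to the new quay with the cricket and the toad.
2. Drover goes back to the old quay alone.
3. Drover goes to the new quay with the beetle and the hawk.
4. Drover goes back to the old quay with the toad.
5. Drover goes to the new quay with the sparrow and the toad.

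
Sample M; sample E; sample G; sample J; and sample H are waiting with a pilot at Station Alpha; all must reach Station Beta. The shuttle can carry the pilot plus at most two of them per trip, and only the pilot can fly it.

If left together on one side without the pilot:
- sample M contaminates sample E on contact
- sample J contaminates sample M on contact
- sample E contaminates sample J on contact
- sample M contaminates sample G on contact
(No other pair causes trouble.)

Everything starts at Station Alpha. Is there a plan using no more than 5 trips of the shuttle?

Counting alone: the pilot can take at most 2 across per trip to Station Beta, so moving all 5 needs at least 3 loaded trips out, with a return between consecutive ones — at least 5 crossings.
The safety rule pushes this higher. Following every safe sequence of crossings, the most of the 5 that can be at Station Beta as the shuttle arrives there on crossing 5 is 4 — never all 5.
So the move cannot be finished within 5 crossings. (The shortest complete plan takes 7:)
1. Pilot goes to Station Beta with sample E and sample M.  [Station Alpha: sample G, sample H, sample J | Station Beta: sample E, sample M]
2. Pilot goes back to Station Alpha with sample M.  [Station Alpha: sample G, sample H, sample J, sample M | Station Beta: sample E]
3. Pilot goes to Station Beta with sample G and sample M.  [Station Alpha: sample H, sample J | Station Beta: sample E, sample G, sample M]
4. Pilot goes back to Station Alpha with sample M.  [Station Alpha: sample H, sample J, sample M | Station Beta: sample E, sample G]
5. Pilot goes to Station Beta with sample H and sample M.  [Station Alpha: sample J | Station Beta: sample E, sample G, sample H, sample M]
6. Pilot goes back to Station Alpha with sample M.  [Station Alpha: sample J, sample M | Station Beta: sample E, sample G, sample H]
7. Pilot goes to Station Beta with sample J and sample M.  [Station Alpha: — | Station Beta: sample E, sample G, sample H, sample J, sample M]

No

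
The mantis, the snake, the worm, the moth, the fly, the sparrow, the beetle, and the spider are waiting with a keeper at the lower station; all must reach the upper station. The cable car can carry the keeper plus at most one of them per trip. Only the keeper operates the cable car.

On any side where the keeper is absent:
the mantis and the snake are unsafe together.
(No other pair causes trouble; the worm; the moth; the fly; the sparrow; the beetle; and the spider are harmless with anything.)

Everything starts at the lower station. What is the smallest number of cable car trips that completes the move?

Counting alone: the keeper can take at most 1 across per trip to the upper station, so moving all 8 needs at least 8 loaded trips out, with a return between consecutive ones — at least 15 crossings.
The plan below uses exactly 15 crossings, so it is optimal:
1. Keeper goes to the upper station with the mantis.
2. Keeper goes back to the lower station alone.
3. Keeper goes to the upper station with the worm.
4. Keeper goes back to the lower station alone.
5. Keeper goes to the upper station with the moth.
6. Keeper goes back to the lower station alone.
7. Keeper goes to the upper station with the fly.
8. Keeper goes back to the lower station alone.
9. Keeper goes to the upper station with the sparrow.
10. Keeper goes back to the lower station alone.
11. Keeper goes to the upper station with the beetle.
12. Keeper goes back to the lower station alone.
13. Keeper goes to the upper station with the spider.
14. Keeper goes back to the lower station alone.
15. Keeper goes to the upper station with the snake.

15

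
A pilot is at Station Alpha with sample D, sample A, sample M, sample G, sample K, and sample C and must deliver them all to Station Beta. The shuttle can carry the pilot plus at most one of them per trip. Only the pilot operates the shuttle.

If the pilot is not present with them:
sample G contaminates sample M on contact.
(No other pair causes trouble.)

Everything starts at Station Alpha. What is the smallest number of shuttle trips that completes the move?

11

Counting alone: the pilot can take at most 1 across per trip to Station Beta, so moving all 6 needs at least 6 loaded trips out, with a return between consecutive ones — at least 11 crossings.
The plan below uses exactly 11 crossings, so it is optimal:
1. Pilot goes to Station Beta with sample M.
2. Pilot goes back to Station Alpha alone.
3. Pilot goes to Station Beta with sample D.
4. Pilot goes back to Station Alpha alone.
5. Pilot goes to Station Beta with sample A.
6. Pilot goes back to Station Alpha alone.
7. Pilot goes to Station Beta with sample K.
8. Pilot goes back to Station Alpha alone.
9. Pilot goes to Station Beta with sample C.
10. Pilot goes back to Station Alpha alone.
11. Pilot goes to Station Beta with sample G.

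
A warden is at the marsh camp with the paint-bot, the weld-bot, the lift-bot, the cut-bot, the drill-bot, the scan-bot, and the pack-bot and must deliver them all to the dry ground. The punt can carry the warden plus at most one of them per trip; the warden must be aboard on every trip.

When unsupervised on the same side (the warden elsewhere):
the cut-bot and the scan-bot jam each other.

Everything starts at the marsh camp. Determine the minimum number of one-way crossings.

Counting alone: the warden can take at most 1 across per trip to the dry ground, so moving all 7 needs at least 7 loaded trips out, with a return between consecutive ones — at least 13 crossings.
The plan below uses exactly 13 crossings, so it is optimal:
1. Warden goes to the dry ground with the cut-bot.
2. Warden goes back to the marsh camp alone.
3. Warden goes to the dry ground with the paint-bot.
4. Warden goes back to the marsh camp alone.
5. Warden goes to the dry ground with the weld-bot.
6. Warden goes back to the marsh camp alone.
7. Warden goes to the dry ground with the lift-bot.
8. Warden goes back to the marsh camp alone.
9. Warden goes to the dry ground with the drill-bot.
10. Warden goes back to the marsh camp alone.
11. Warden goes to the dry ground with the pack-bot.
12. Warden goes back to the marsh camp alone.
13. Warden goes to the dry ground with the scan-bot.

13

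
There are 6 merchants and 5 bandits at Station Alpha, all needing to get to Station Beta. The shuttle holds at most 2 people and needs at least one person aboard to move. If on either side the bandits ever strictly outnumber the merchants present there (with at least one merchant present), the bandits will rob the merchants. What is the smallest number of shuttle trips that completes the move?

19

Counting alone: each trip to Station Beta takes at most 2 across and each return brings at least 1 back, so after t trips out (and t−1 returns) at most 2t − (t−1) of the 11 are across; that first reaches 11 at t = 10, so at least 19 crossings are needed.
The plan below uses exactly 19 crossings, so it is optimal:
1. 2 bandits → Station Beta.  (Station Alpha: 6M 3B; Station Beta: 0M 2B)
2. 1 bandit ← Station Alpha.  (Station Alpha: 6M 4B; Station Beta: 0M 1B)
3. 2 bandits → Station Beta.  (Station Alpha: 6M 2B; Station Beta: 0M 3B)
4. 1 bandit ← Station Alpha.  (Station Alpha: 6M 3B; Station Beta: 0M 2B)
5. 2 merchants → Station Beta.  (Station Alpha: 4M 3B; Station Beta: 2M 2B)
6. 1 bandit ← Station Alpha.  (Station Alpha: 4M 4B; Station Beta: 2M 1B)
7. 1 merchant and 1 bandit → Station Beta.  (Station Alpha: 3M 3B; Station Beta: 3M 2B)
8. 1 merchant ← Station Alpha.  (Station Alpha: 4M 3B; Station Beta: 2M 2B)
9. 1 merchant and 1 bandit → Station Beta.  (Station Alpha: 3M 2B; Station Beta: 3M 3B)
10. 1 bandit ← Station Alpha.  (Station Alpha: 3M 3B; Station Beta: 3M 2B)
11. 1 merchant and 1 bandit → Station Beta.  (Station Alpha: 2M 2B; Station Beta: 4M 3B)
12. 1 merchant ← Station Alpha.  (Station Alpha: 3M 2B; Station Beta: 3M 3B)
13. 1 merchant and 1 bandit → Station Beta.  (Station Alpha: 2M 1B; Station Beta: 4M 4B)
14. 1 bandit ← Station Alpha.  (Station Alpha: 2M 2B; Station Beta: 4M 3B)
15. 1 merchant and 1 bandit → Station Beta.  (Station Alpha: 1M 1B; Station Beta: 5M 4B)
16. 1 merchant ← Station Alpha.  (Station Alpha: 2M 1B; Station Beta: 4M 4B)
17. 1 merchant and 1 bandit → Station Beta.  (Station Alpha: 1M 0B; Station Beta: 5M 5B)
18. 1 bandit ← Station Alpha.  (Station Alpha: 1M 1B; Station Beta: 5M 4B)
19. 1 merchant and 1 bandit → Station Beta.  (Station Alpha: 0M 0B; Station Beta: 6M 5B)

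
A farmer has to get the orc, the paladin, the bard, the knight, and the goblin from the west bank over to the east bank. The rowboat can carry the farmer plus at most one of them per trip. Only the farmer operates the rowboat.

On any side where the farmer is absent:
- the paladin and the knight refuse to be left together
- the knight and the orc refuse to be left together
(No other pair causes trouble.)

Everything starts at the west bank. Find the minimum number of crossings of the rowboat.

Counting alone: the farmer can take at most 1 across per trip to the east bank, so moving all 5 needs at least 5 loaded trips out, with a return between consecutive ones — at least 9 crossings.
The safety rule pushes this higher. Following every safe sequence of crossings, the most of the 5 that can be at the east bank as the rowboat arrives there on crossing 9 is 4 — never all 5.
So no plan with fewer than 11 crossings exists, and this one achieves 11:
1. Farmer goes to the east bank with the knight.
2. Farmer goes back to the west bank alone.
3. Farmer goes to the east bank with the orc.
4. Farmer goes back to the west bank with the knight.
5. Farmer goes to the east bank with the paladin.
6. Farmer goes back to the west bank alone.
7. Farmer goes to the east bank with the bard.
8. Farmer goes back to the west bank alone.
9. Farmer goes to the east bank with the goblin.
10. Farmer goes back to the west bank alone.
11. Farmer goes to the east bank with the knight.

11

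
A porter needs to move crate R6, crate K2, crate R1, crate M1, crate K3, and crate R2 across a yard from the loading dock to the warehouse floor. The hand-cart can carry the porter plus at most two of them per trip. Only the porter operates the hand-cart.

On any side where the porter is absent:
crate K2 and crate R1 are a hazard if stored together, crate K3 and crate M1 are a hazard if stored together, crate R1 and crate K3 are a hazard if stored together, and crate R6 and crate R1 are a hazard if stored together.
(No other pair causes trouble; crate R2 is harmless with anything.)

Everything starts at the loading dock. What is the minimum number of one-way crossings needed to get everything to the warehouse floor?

Counting alone: the porter can take at most 2 across per trip to the warehouse floor, so moving all 6 needs at least 3 loaded trips out, with a return between consecutive ones — at least 5 crossings.
The safety rule pushes this higher. Following every safe sequence of crossings, the most of the 6 that can be at the warehouse floor as the hand-cart arrives there on crossing 5 is 5 — never all 6.
So no plan with fewer than 7 crossings exists, and this one achieves 7:
1. Porter goes to the warehouse floor with crate M1 and crate R1.
2. Porter goes back to the loading dock alone.
3. Porter goes to the warehouse floor with crate R2.
4. Porter goes back to the loading dock alone.
5. Porter goes to the warehouse floor with crate K2 and crate R6.
6. Porter goes back to the loading dock with crate R1.
7. Porter goes to the warehouse floor with crate K3 and crate R1.

7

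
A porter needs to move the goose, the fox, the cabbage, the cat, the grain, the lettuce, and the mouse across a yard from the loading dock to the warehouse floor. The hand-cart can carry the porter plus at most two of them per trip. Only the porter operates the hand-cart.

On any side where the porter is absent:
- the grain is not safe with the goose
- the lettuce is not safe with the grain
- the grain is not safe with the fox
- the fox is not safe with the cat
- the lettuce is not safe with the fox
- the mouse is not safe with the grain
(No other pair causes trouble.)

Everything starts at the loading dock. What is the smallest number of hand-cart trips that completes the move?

11

Counting alone: the porter can take at most 2 across per trip to the warehouse floor, so moving all 7 needs at least 4 loaded trips out, with a return between consecutive ones — at least 7 crossings.
The safety rule pushes this higher. Following every safe sequence of crossings, the most of the 7 that can be at the warehouse floor as the hand-cart arrives there on crossings 7, 9 is 5, 6 respectively — never all 7.
So no plan with fewer than 11 crossings exists, and this one achieves 11:
1. Porter goes to the warehouse floor with the fox and the grain.  [the loading dock: the cabbage, the cat, the goose, the lettuce, the mouse | the warehouse floor: the fox, the grain]
2. Porter goes back to the loading dock with the fox.  [the loading dock: the cabbage, the cat, the fox, the goose, the lettuce, the mouse | the warehouse floor: the grain]
3. Porter goes to the warehouse floor with the fox and the goose.  [the loading dock: the cabbage, the cat, the lettuce, the mouse | the warehouse floor: the fox, the goose, the grain]
4. Porter goes back to the loading dock with the grain.  [the loading dock: the cabbage, the cat, the grain, the lettuce, the mouse | the warehouse floor: the fox, the goose]
5. Porter goes to the warehouse floor with the cabbage and the grain.  [the loading dock: the cat, the lettuce, the mouse | the warehouse floor: the cabbage, the fox, the goose, the grain]
6. Porter goes back to the loading dock with the grain.  [the loading dock: the cat, the grain, the lettuce, the mouse | the warehouse floor: the cabbage, the fox, the goose]
7. Porter goes to the warehouse floor with the grain and the mouse.  [the loading dock: the cat, the lettuce | the warehouse floor: the cabbage, the fox, the goose, the grain, the mouse]
8. Porter goes back to the loading dock with the grain.  [the loading dock: the cat, the grain, the lettuce | the warehouse floor: the cabbage, the fox, the goose, the mouse]
9. Porter goes to the warehouse floor with the cat and the lettuce.  [the loading dock: the grain | the warehouse floor: the cabbage, the cat, the fox, the goose, the lettuce, the mouse]
10. Porter goes back to the loading dock with the fox.  [the loading dock: the fox, the grain | the warehouse floor: the cabbage, the cat, the goose, the lettuce, the mouse]
11. Porter goes to the warehouse floor with the fox and the grain.  [the loading dock: — | the warehouse floor: the cabbage, the cat, the fox, the goose, the grain, the lettuce, the mouse]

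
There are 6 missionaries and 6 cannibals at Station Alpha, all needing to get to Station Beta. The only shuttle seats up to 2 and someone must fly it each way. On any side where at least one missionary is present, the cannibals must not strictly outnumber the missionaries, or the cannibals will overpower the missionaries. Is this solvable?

Following every safe sequence of crossings from the start, the most of the 12 that can be at Station Beta as the shuttle arrives there on crossings 1, 3, 5, 7, 9 is 2, 3, 4, 5, 6 respectively; the best ever achieved is 6 of 12.
From crossing 11 on, no configuration arises that was not already reachable earlier: only 15 distinct safe configurations (who is on which side, and where the shuttle is) can ever be reached, none of them has everyone across, and every continuation just revisits them. They are: 0 missionaries + 0 cannibals across (shuttle back at the start); 0 missionaries + 1 cannibal across (shuttle there); 0 missionaries + 1 cannibal across (shuttle back at the start); 0 missionaries + 2 cannibals across (shuttle there); 0 missionaries + 2 cannibals across (shuttle back at the start); 0 missionaries + 3 cannibals across (shuttle there); 0 missionaries + 3 cannibals across (shuttle back at the start); 0 missionaries + 4 cannibals across (shuttle there); 0 missionaries + 4 cannibals across (shuttle back at the start); 0 missionaries + 5 cannibals across (shuttle there); 0 missionaries + 5 cannibals across (shuttle back at the start); 0 missionaries + 6 cannibals across (shuttle there); 1 missionary + 1 cannibal across (shuttle there); 1 missionary + 1 cannibal across (shuttle back at the start); 2 missionaries + 2 cannibals across (shuttle there). So no valid plan exists.

No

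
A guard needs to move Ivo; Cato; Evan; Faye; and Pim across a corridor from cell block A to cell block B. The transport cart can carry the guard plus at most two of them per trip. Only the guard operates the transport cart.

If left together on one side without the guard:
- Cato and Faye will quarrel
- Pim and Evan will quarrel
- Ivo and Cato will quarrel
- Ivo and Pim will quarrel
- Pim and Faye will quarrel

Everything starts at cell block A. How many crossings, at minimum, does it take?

Counting alone: the guard can take at most 2 across per trip to cell block B, so moving all 5 needs at least 3 loaded trips out, with a return between consecutive ones — at least 5 crossings.
The safety rule pushes this higher. Following every safe sequence of crossings, the most of the 5 that can be at cell block B as the transport cart arrives there on crossing 5 is 4 — never all 5.
So no plan with fewer than 7 crossings exists, and this one achieves 7:
1. Guard goes to cell block B with Cato and Pim.
2. Guard goes back to cell block A alone.
3. Guard goes to cell block B with Ivo.
4. Guard goes back to cell block A with Cato and Pim.
5. Guard goes to cell block B with Evan and Faye.
6. Guard goes back to cell block A alone.
7. Guard goes to cell block B with Cato and Pim.

7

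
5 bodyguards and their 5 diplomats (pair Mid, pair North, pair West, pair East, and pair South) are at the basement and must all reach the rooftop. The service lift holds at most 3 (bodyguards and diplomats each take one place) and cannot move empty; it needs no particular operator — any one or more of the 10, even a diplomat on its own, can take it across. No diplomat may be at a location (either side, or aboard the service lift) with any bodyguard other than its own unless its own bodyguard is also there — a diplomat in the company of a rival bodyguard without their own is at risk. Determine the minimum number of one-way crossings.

11

Counting alone: each trip to the rooftop takes at most 3 across and each return brings at least 1 back, so after t trips out (and t−1 returns) at most 3t − (t−1) of the 10 are across; that first reaches 10 at t = 5, so at least 9 crossings are needed.
The safety rule pushes this higher. Following every safe sequence of crossings, the most of the 10 that can be at the rooftop as the service lift arrives there on crossing 9 is 9 — never all 10.
So no plan with fewer than 11 crossings exists, and this one achieves 11:
1. bodyguard Mid and diplomat Mid cross → the rooftop.
2. bodyguard Mid crosses ← the basement.
3. diplomat East, diplomat North, and diplomat West cross → the rooftop.
4. diplomat Mid crosses ← the basement.
5. bodyguard East, bodyguard North, and bodyguard West cross → the rooftop.
6. bodyguard North and diplomat North cross ← the basement.
7. bodyguard Mid, bodyguard North, and bodyguard South cross → the rooftop.
8. diplomat West crosses ← the basement.
9. diplomat Mid and diplomat North cross → the rooftop.
10. diplomat Mid crosses ← the basement.
11. diplomat Mid, diplomat South, and diplomat West cross → the rooftop.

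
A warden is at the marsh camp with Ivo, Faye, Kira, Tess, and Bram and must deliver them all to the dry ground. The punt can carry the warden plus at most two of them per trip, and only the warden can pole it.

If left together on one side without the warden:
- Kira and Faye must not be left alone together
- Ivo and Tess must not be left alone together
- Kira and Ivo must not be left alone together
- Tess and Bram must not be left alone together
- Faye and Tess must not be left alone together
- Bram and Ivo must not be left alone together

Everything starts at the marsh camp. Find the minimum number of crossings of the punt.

impossible

Whatever the first load, the items left behind include a forbidden pair without the warden. No opening move is safe, so no plan exists.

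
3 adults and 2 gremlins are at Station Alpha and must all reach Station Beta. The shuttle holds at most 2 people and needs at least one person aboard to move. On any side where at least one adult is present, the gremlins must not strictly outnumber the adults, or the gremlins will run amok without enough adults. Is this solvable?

Yes

1. 2 gremlins → Station Beta.  (Station Alpha: 3A 0G; Station Beta: 0A 2G)
2. 1 gremlin ← Station Alpha.  (Station Alpha: 3A 1G; Station Beta: 0A 1G)
3. 2 adults → Station Beta.  (Station Alpha: 1A 1G; Station Beta: 2A 1G)
4. 1 adult ← Station Alpha.  (Station Alpha: 2A 1G; Station Beta: 1A 1G)
5. 1 adult and 1 gremlin → Station Beta.  (Station Alpha: 1A 0G; Station Beta: 2A 2G)
6. 1 gremlin ← Station Alpha.  (Station Alpha: 1A 1G; Station Beta: 2A 1G)
7. 1 adult and 1 gremlin → Station Beta.  (Station Alpha: 0A 0G; Station Beta: 3A 2G)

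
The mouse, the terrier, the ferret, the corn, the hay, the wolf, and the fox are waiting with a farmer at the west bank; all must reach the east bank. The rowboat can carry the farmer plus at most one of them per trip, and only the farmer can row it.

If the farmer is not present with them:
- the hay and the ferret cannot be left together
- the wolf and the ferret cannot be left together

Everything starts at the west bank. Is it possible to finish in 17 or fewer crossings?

Yes

Yes — this plan uses 15 crossings (≤ 17):
1. Farmer goes to the east bank with the ferret.
2. Farmer goes back to the west bank alone.
3. Farmer goes to the east bank with the mouse.
4. Farmer goes back to the west bank alone.
5. Farmer goes to the east bank with the terrier.
6. Farmer goes back to the west bank alone.
7. Farmer goes to the east bank with the corn.
8. Farmer goes back to the west bank alone.
9. Farmer goes to the east bank with the hay.
10. Farmer goes back to the west bank with the ferret.
11. Farmer goes to the east bank with the wolf.
12. Farmer goes back to the west bank alone.
13. Farmer goes to the east bank with the fox.
14. Farmer goes back to the west bank alone.
15. Farmer goes to the east bank with the ferret.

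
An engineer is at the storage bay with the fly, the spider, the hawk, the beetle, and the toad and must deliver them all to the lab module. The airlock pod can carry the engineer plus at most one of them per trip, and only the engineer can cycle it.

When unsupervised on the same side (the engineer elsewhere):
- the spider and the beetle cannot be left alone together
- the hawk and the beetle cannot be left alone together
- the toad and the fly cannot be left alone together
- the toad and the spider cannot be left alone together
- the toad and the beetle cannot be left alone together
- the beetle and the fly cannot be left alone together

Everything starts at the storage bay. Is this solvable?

No

Whatever the first load, the items left behind include a forbidden pair without the engineer. No opening move is safe, so no plan exists.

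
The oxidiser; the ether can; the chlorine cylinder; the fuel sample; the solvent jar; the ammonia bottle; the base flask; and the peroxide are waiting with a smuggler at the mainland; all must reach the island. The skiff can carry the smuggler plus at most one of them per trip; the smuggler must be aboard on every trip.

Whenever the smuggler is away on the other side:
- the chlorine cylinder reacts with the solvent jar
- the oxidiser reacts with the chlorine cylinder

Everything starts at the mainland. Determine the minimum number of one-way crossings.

17

Counting alone: the smuggler can take at most 1 across per trip to the island, so moving all 8 needs at least 8 loaded trips out, with a return between consecutive ones — at least 15 crossings.
The safety rule pushes this higher. Following every safe sequence of crossings, the most of the 8 that can be at the island as the skiff arrives there on crossing 15 is 7 — never all 8.
So no plan with fewer than 17 crossings exists, and this one achieves 17:
1. Smuggler goes to the island with the chlorine cylinder.
2. Smuggler goes back to the mainland alone.
3. Smuggler goes to the island with the oxidiser.
4. Smuggler goes back to the mainland with the chlorine cylinder.
5. Smuggler goes to the island with the solvent jar.
6. Smuggler goes back to the mainland alone.
7. Smuggler goes to the island with the ether can.
8. Smuggler goes back to the mainland alone.
9. Smuggler goes to the island with the fuel sample.
10. Smuggler goes back to the mainland alone.
11. Smuggler goes to the island with the ammonia bottle.
12. Smuggler goes back to the mainland alone.
13. Smuggler goes to the island with the base flask.
14. Smuggler goes back to the mainland alone.
15. Smuggler goes to the island with the peroxide.
16. Smuggler goes back to the mainland alone.
17. Smuggler goes to the island with the chlorine cylinder.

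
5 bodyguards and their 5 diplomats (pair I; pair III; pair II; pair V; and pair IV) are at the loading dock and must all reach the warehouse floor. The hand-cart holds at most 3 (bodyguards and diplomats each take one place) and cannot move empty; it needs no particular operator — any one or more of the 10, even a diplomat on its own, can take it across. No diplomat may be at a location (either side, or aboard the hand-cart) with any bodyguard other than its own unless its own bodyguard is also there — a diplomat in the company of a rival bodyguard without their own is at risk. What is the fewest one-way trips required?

11

Counting alone: each trip to the warehouse floor takes at most 3 across and each return brings at least 1 back, so after t trips out (and t−1 returns) at most 3t − (t−1) of the 10 are across; that first reaches 10 at t = 5, so at least 9 crossings are needed.
The safety rule pushes this higher. Following every safe sequence of crossings, the most of the 10 that can be at the warehouse floor as the hand-cart arrives there on crossing 9 is 9 — never all 10.
So no plan with fewer than 11 crossings exists, and this one achieves 11:
1. bodyguard I and diplomat I cross → the warehouse floor.
2. bodyguard I crosses ← the loading dock.
3. diplomat II, diplomat III, and diplomat V cross → the warehouse floor.
4. diplomat I crosses ← the loading dock.
5. bodyguard II, bodyguard III, and bodyguard V cross → the warehouse floor.
6. bodyguard III and diplomat III cross ← the loading dock.
7. bodyguard I, bodyguard III, and bodyguard IV cross → the warehouse floor.
8. diplomat II crosses ← the loading dock.
9. diplomat I and diplomat III cross → the warehouse floor.
10. diplomat I crosses ← the loading dock.
11. diplomat I, diplomat II, and diplomat IV cross → the warehouse floor.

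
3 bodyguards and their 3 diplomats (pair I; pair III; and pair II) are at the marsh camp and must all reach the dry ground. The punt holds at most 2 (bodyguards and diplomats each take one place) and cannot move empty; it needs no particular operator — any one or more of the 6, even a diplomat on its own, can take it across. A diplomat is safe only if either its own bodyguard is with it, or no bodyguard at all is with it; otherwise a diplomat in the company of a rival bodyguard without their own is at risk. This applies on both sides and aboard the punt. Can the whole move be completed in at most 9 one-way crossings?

Counting alone: each trip to the dry ground takes at most 2 across and each return brings at least 1 back, so after t trips out (and t−1 returns) at most 2t − (t−1) of the 6 are across; that first reaches 6 at t = 5, so at least 9 crossings are needed.
The safety rule pushes this higher. Following every safe sequence of crossings, the most of the 6 that can be at the dry ground as the punt arrives there on crossing 9 is 5 — never all 6.
So the move cannot be finished within 9 crossings. (The shortest complete plan takes 11:)
1. bodyguard I and diplomat I cross → the dry ground.
2. bodyguard I crosses ← the marsh camp.
3. diplomat II and diplomat III cross → the dry ground.
4. diplomat I crosses ← the marsh camp.
5. bodyguard II and bodyguard III cross → the dry ground.
6. bodyguard III and diplomat III cross ← the marsh camp.
7. bodyguard I and bodyguard III cross → the dry ground.
8. diplomat II crosses ← the marsh camp.
9. diplomat I and diplomat III cross → the dry ground.
10. bodyguard II crosses ← the marsh camp.
11. bodyguard II and diplomat II cross → the dry ground.

No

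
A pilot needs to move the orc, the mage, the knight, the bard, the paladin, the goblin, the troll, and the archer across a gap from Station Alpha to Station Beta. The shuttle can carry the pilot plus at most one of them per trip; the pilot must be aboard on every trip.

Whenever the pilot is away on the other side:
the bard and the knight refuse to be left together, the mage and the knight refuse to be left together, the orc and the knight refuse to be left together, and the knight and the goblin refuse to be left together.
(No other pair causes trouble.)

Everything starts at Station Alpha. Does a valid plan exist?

No

Following every safe sequence of crossings from the start, the most of the 8 that can be at Station Beta as the shuttle arrives there on crossings 1, 3, 5, 7, 9 is 1, 2, 3, 4, 5 respectively; the best ever achieved is 5 of 8.
From crossing 11 on, no configuration arises that was not already reachable earlier: only 88 distinct safe configurations (who is on which side, and where the shuttle is) can ever be reached, none of them has everyone across, and every continuation just revisits them. So no valid plan exists.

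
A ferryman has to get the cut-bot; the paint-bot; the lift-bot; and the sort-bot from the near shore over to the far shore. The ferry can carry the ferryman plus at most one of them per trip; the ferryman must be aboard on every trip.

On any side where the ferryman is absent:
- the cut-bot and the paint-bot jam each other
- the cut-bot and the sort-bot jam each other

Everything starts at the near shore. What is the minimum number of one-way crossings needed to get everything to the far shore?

Counting alone: the ferryman can take at most 1 across per trip to the far shore, so moving all 4 needs at least 4 loaded trips out, with a return between consecutive ones — at least 7 crossings.
The safety rule pushes this higher. Following every safe sequence of crossings, the most of the 4 that can be at the far shore as the ferry arrives there on crossing 7 is 3 — never all 4.
So no plan with fewer than 9 crossings exists, and this one achieves 9:
1. Ferryman goes to the far shore with the cut-bot.
2. Ferryman goes back to the near shore alone.
3. Ferryman goes to the far shore with the paint-bot.
4. Ferryman goes back to the near shore with the cut-bot.
5. Ferryman goes to the far shore with the sort-bot.
6. Ferryman goes back to the near shore alone.
7. Ferryman goes to the far shore with the lift-bot.
8. Ferryman goes back to the near shore alone.
9. Ferryman goes to the far shore with the cut-bot.

9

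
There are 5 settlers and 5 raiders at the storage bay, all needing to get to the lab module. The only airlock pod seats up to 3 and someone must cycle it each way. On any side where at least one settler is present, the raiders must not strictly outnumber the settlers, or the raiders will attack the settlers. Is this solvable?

1. 2 raiders → the lab module.  (the storage bay: 5S 3R; the lab module: 0S 2R)
2. 1 raider ← the storage bay.  (the storage bay: 5S 4R; the lab module: 0S 1R)
3. 3 raiders → the lab module.  (the storage bay: 5S 1R; the lab module: 0S 4R)
4. 1 raider ← the storage bay.  (the storage bay: 5S 2R; the lab module: 0S 3R)
5. 3 settlers → the lab module.  (the storage bay: 2S 2R; the lab module: 3S 3R)
6. 1 settler and 1 raider ← the storage bay.  (the storage bay: 3S 3R; the lab module: 2S 2R)
7. 3 settlers → the lab module.  (the storage bay: 0S 3R; the lab module: 5S 2R)
8. 1 raider ← the storage bay.  (the storage bay: 0S 4R; the lab module: 5S 1R)
9. 2 raiders → the lab module.  (the storage bay: 0S 2R; the lab module: 5S 3R)
10. 1 raider ← the storage bay.  (the storage bay: 0S 3R; the lab module: 5S 2R)
11. 3 raiders → the lab module.  (the storage bay: 0S 0R; the lab module: 5S 5R)

Yes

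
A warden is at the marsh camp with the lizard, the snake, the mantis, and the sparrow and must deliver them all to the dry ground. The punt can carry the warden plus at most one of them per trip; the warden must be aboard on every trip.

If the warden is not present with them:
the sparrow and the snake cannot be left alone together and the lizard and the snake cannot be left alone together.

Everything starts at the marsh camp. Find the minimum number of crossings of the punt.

9

Counting alone: the warden can take at most 1 across per trip to the dry ground, so moving all 4 needs at least 4 loaded trips out, with a return between consecutive ones — at least 7 crossings.
The safety rule pushes this higher. Following every safe sequence of crossings, the most of the 4 that can be at the dry ground as the punt arrives there on crossing 7 is 3 — never all 4.
So no plan with fewer than 9 crossings exists, and this one achieves 9:
1. Warden goes to the dry ground with the snake.  [the marsh camp: the lizard, the mantis, the sparrow | the dry ground: the snake]
2. Warden goes back to the marsh camp alone.  [the marsh camp: the lizard, the mantis, the sparrow | the dry ground: the snake]
3. Warden goes to the dry ground with the lizard.  [the marsh camp: the mantis, the sparrow | the dry ground: the lizard, the snake]
4. Warden goes back to the marsh camp with the snake.  [the marsh camp: the mantis, the snake, the sparrow | the dry ground: the lizard]
5. Warden goes to the dry ground with the sparrow.  [the marsh camp: the mantis, the snake | the dry ground: the lizard, the sparrow]
6. Warden goes back to the marsh camp alone.  [the marsh camp: the mantis, the snake | the dry ground: the lizard, the sparrow]
7. Warden goes to the dry ground with the mantis.  [the marsh camp: the snake | the dry ground: the lizard, the mantis, the sparrow]
8. Warden goes back to the marsh camp alone.  [the marsh camp: the snake | the dry ground: the lizard, the mantis, the sparrow]
9. Warden goes to the dry ground with the snake.  [the marsh camp: — | the dry ground: the lizard, the mantis, the snake, the sparrow]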